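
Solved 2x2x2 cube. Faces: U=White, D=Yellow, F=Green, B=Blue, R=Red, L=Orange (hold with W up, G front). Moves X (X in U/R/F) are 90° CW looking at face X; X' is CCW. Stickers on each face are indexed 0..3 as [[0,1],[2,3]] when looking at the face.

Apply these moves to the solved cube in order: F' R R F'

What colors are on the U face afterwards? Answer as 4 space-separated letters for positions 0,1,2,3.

After move 1 (F'): F=GGGG U=WWRR R=YRYR D=OOYY L=OWOW
After move 2 (R): R=YYRR U=WGRG F=GOGY D=OBYB B=RBWB
After move 3 (R): R=RYRY U=WORY F=GBGB D=OWYR B=GBGB
After move 4 (F'): F=BBGG U=WORR R=WYOY D=WWYR L=OYOR
Query: U face = WORR

Answer: W O R R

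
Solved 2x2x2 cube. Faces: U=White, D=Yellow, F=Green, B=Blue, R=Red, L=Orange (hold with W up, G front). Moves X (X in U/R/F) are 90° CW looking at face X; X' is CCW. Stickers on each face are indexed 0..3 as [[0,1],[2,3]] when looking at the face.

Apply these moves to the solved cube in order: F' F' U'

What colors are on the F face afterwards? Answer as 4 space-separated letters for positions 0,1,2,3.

Answer: O R G G

Derivation:
After move 1 (F'): F=GGGG U=WWRR R=YRYR D=OOYY L=OWOW
After move 2 (F'): F=GGGG U=WWYY R=OROR D=WWYY L=OROR
After move 3 (U'): U=WYWY F=ORGG R=GGOR B=ORBB L=BBOR
Query: F face = ORGG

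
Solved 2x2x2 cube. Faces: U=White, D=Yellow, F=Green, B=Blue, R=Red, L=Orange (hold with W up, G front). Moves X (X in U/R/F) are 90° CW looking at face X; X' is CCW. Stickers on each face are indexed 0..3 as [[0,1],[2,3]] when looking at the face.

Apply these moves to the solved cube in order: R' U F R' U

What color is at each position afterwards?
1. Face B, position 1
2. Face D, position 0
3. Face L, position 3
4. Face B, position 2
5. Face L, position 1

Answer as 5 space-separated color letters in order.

After move 1 (R'): R=RRRR U=WBWB F=GWGW D=YGYG B=YBYB
After move 2 (U): U=WWBB F=RRGW R=YBRR B=OOYB L=GWOO
After move 3 (F): F=GRWR U=WWOW R=BBBR D=RYYG L=GYOG
After move 4 (R'): R=BRBB U=WYOO F=GWWW D=RRYR B=GOYB
After move 5 (U): U=OWOY F=BRWW R=GOBB B=GYYB L=GWOG
Query 1: B[1] = Y
Query 2: D[0] = R
Query 3: L[3] = G
Query 4: B[2] = Y
Query 5: L[1] = W

Answer: Y R G Y W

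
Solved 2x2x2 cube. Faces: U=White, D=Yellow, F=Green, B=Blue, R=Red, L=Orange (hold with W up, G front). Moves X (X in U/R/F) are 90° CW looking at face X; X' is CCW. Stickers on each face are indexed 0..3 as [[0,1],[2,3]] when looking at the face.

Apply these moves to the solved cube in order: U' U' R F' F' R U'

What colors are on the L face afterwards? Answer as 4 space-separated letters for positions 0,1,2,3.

Answer: Y G O R

Derivation:
After move 1 (U'): U=WWWW F=OOGG R=GGRR B=RRBB L=BBOO
After move 2 (U'): U=WWWW F=BBGG R=OORR B=GGBB L=RROO
After move 3 (R): R=RORO U=WBWG F=BYGY D=YBYG B=WGWB
After move 4 (F'): F=YYBG U=WBRR R=BOYO D=ROYG L=RGOW
After move 5 (F'): F=YGYB U=WBBY R=OORO D=GWYG L=RROR
After move 6 (R): R=ROOO U=WGBB F=YWYG D=GWYW B=YGBB
After move 7 (U'): U=GBWB F=RRYG R=YWOO B=ROBB L=YGOR
Query: L face = YGOR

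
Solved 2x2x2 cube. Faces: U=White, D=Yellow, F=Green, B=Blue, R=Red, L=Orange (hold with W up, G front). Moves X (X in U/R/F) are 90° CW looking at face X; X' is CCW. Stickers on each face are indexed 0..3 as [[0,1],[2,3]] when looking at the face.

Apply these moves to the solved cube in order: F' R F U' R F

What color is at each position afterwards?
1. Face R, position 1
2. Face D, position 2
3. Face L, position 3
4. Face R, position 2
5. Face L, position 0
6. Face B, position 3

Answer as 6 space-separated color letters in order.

Answer: G Y W O R B

Derivation:
After move 1 (F'): F=GGGG U=WWRR R=YRYR D=OOYY L=OWOW
After move 2 (R): R=YYRR U=WGRG F=GOGY D=OBYB B=RBWB
After move 3 (F): F=GGYO U=WGWW R=RYGR D=RYYB L=OOOB
After move 4 (U'): U=GWWW F=OOYO R=GGGR B=RYWB L=RBOB
After move 5 (R): R=GGRG U=GOWO F=OYYB D=RWYR B=WYWB
After move 6 (F): F=YOBY U=GOBB R=WGOG D=RGYR L=RROW
Query 1: R[1] = G
Query 2: D[2] = Y
Query 3: L[3] = W
Query 4: R[2] = O
Query 5: L[0] = R
Query 6: B[3] = B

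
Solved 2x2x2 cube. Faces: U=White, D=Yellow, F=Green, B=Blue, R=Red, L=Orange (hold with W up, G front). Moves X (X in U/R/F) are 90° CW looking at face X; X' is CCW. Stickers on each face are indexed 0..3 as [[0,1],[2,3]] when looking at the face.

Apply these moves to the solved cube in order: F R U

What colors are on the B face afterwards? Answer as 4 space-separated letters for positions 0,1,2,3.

Answer: O Y W B

Derivation:
After move 1 (F): F=GGGG U=WWOO R=WRWR D=RRYY L=OYOY
After move 2 (R): R=WWRR U=WGOG F=GRGY D=RBYB B=OBWB
After move 3 (U): U=OWGG F=WWGY R=OBRR B=OYWB L=GROY
Query: B face = OYWB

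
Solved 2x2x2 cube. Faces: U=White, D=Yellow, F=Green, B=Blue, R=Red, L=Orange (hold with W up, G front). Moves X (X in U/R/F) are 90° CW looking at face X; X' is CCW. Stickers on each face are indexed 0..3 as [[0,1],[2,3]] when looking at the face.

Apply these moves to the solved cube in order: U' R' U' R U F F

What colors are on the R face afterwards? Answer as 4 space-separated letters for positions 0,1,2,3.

After move 1 (U'): U=WWWW F=OOGG R=GGRR B=RRBB L=BBOO
After move 2 (R'): R=GRGR U=WBWR F=OWGW D=YOYG B=YRYB
After move 3 (U'): U=BRWW F=BBGW R=OWGR B=GRYB L=YROO
After move 4 (R): R=GORW U=BBWW F=BOGG D=YYYG B=WRRB
After move 5 (U): U=WBWB F=GOGG R=WRRW B=YRRB L=BOOO
After move 6 (F): F=GGGO U=WBOO R=WRBW D=RWYG L=BYOY
After move 7 (F): F=GGOG U=WBYY R=OROW D=BWYG L=BROW
Query: R face = OROW

Answer: O R O W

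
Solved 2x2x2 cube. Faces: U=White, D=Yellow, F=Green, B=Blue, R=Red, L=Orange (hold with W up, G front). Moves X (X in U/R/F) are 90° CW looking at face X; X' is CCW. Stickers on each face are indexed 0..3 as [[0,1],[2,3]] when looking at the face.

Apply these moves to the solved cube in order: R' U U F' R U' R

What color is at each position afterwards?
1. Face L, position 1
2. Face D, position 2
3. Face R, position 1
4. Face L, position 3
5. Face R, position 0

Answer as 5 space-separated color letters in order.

Answer: W Y B B R

Derivation:
After move 1 (R'): R=RRRR U=WBWB F=GWGW D=YGYG B=YBYB
After move 2 (U): U=WWBB F=RRGW R=YBRR B=OOYB L=GWOO
After move 3 (U): U=BWBW F=YBGW R=OORR B=GWYB L=RROO
After move 4 (F'): F=BWYG U=BWOR R=GOYR D=ROYG L=RWOB
After move 5 (R): R=YGRO U=BWOG F=BOYG D=RYYG B=RWWB
After move 6 (U'): U=WGBO F=RWYG R=BORO B=YGWB L=RWOB
After move 7 (R): R=RBOO U=WWBG F=RYYG D=RWYY B=OGGB
Query 1: L[1] = W
Query 2: D[2] = Y
Query 3: R[1] = B
Query 4: L[3] = B
Query 5: R[0] = R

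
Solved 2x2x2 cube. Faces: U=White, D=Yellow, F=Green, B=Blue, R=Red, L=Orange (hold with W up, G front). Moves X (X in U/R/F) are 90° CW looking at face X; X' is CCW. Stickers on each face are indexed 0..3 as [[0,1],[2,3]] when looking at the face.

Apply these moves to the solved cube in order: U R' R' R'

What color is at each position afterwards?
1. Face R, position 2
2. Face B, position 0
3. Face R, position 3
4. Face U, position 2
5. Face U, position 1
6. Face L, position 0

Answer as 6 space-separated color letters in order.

After move 1 (U): U=WWWW F=RRGG R=BBRR B=OOBB L=GGOO
After move 2 (R'): R=BRBR U=WBWO F=RWGW D=YRYG B=YOYB
After move 3 (R'): R=RRBB U=WYWY F=RBGO D=YWYW B=GORB
After move 4 (R'): R=RBRB U=WRWG F=RYGY D=YBYO B=WOWB
Query 1: R[2] = R
Query 2: B[0] = W
Query 3: R[3] = B
Query 4: U[2] = W
Query 5: U[1] = R
Query 6: L[0] = G

Answer: R W B W R G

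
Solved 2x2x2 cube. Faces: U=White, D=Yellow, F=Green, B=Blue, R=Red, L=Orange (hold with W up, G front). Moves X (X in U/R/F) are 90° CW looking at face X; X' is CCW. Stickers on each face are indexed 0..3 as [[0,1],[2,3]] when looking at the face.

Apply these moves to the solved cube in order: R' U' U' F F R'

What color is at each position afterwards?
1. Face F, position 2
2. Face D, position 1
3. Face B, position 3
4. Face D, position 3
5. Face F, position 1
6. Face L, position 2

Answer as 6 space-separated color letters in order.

Answer: B G B Y W O

Derivation:
After move 1 (R'): R=RRRR U=WBWB F=GWGW D=YGYG B=YBYB
After move 2 (U'): U=BBWW F=OOGW R=GWRR B=RRYB L=YBOO
After move 3 (U'): U=BWBW F=YBGW R=OORR B=GWYB L=RROO
After move 4 (F): F=GYWB U=BWOR R=BOWR D=ROYG L=RYOG
After move 5 (F): F=WGBY U=BWGY R=OORR D=WBYG L=RROO
After move 6 (R'): R=OROR U=BYGG F=WWBY D=WGYY B=GWBB
Query 1: F[2] = B
Query 2: D[1] = G
Query 3: B[3] = B
Query 4: D[3] = Y
Query 5: F[1] = W
Query 6: L[2] = O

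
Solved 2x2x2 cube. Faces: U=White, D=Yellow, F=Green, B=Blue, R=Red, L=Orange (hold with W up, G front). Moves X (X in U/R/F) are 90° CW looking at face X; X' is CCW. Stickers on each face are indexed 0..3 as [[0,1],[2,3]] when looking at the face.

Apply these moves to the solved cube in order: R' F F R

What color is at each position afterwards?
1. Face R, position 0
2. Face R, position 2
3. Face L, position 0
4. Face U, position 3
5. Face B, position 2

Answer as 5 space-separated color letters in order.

After move 1 (R'): R=RRRR U=WBWB F=GWGW D=YGYG B=YBYB
After move 2 (F): F=GGWW U=WBOO R=WRBR D=RRYG L=OYOG
After move 3 (F): F=WGWG U=WBGY R=OROR D=BWYG L=OROR
After move 4 (R): R=OORR U=WGGG F=WWWG D=BYYY B=YBBB
Query 1: R[0] = O
Query 2: R[2] = R
Query 3: L[0] = O
Query 4: U[3] = G
Query 5: B[2] = B

Answer: O R O G B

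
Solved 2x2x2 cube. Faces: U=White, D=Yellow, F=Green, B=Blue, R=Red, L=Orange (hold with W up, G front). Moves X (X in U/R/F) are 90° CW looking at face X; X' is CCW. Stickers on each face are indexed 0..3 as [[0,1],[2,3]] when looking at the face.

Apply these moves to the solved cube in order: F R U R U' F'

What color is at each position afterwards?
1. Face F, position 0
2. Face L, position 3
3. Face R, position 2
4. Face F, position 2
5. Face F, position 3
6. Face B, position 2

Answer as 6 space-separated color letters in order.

After move 1 (F): F=GGGG U=WWOO R=WRWR D=RRYY L=OYOY
After move 2 (R): R=WWRR U=WGOG F=GRGY D=RBYB B=OBWB
After move 3 (U): U=OWGG F=WWGY R=OBRR B=OYWB L=GROY
After move 4 (R): R=RORB U=OWGY F=WBGB D=RWYO B=GYWB
After move 5 (U'): U=WYOG F=GRGB R=WBRB B=ROWB L=GYOY
After move 6 (F'): F=RBGG U=WYWR R=WBRB D=YYYO L=GGOO
Query 1: F[0] = R
Query 2: L[3] = O
Query 3: R[2] = R
Query 4: F[2] = G
Query 5: F[3] = G
Query 6: B[2] = W

Answer: R O R G G W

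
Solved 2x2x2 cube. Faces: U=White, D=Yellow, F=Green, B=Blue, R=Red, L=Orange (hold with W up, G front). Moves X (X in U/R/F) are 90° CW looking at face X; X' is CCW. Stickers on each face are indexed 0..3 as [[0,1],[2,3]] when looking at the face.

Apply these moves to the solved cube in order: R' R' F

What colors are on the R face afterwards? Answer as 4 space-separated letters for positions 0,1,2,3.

After move 1 (R'): R=RRRR U=WBWB F=GWGW D=YGYG B=YBYB
After move 2 (R'): R=RRRR U=WYWY F=GBGB D=YWYW B=GBGB
After move 3 (F): F=GGBB U=WYOO R=WRYR D=RRYW L=OYOW
Query: R face = WRYR

Answer: W R Y R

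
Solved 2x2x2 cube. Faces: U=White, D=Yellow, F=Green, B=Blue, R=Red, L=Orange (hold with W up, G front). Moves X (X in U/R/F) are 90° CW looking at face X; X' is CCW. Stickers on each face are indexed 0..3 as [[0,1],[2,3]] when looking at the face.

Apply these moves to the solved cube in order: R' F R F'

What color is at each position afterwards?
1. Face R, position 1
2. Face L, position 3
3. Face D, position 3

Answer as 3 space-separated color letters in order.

Answer: W O Y

Derivation:
After move 1 (R'): R=RRRR U=WBWB F=GWGW D=YGYG B=YBYB
After move 2 (F): F=GGWW U=WBOO R=WRBR D=RRYG L=OYOG
After move 3 (R): R=BWRR U=WGOW F=GRWG D=RYYY B=OBBB
After move 4 (F'): F=RGGW U=WGBR R=YWRR D=YGYY L=OWOO
Query 1: R[1] = W
Query 2: L[3] = O
Query 3: D[3] = Y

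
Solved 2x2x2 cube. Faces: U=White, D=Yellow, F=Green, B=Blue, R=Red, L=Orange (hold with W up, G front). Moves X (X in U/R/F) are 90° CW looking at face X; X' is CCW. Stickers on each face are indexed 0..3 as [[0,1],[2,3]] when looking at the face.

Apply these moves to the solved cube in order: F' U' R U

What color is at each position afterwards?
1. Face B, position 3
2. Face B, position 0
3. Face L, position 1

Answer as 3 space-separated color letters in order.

After move 1 (F'): F=GGGG U=WWRR R=YRYR D=OOYY L=OWOW
After move 2 (U'): U=WRWR F=OWGG R=GGYR B=YRBB L=BBOW
After move 3 (R): R=YGRG U=WWWG F=OOGY D=OBYY B=RRRB
After move 4 (U): U=WWGW F=YGGY R=RRRG B=BBRB L=OOOW
Query 1: B[3] = B
Query 2: B[0] = B
Query 3: L[1] = O

Answer: B B O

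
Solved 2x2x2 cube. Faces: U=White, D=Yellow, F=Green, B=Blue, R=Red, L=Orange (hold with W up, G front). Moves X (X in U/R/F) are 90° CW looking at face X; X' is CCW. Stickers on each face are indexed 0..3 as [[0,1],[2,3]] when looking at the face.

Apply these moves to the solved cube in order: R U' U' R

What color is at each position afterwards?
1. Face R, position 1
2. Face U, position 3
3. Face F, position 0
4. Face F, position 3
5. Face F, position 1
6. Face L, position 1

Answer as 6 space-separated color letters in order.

After move 1 (R): R=RRRR U=WGWG F=GYGY D=YBYB B=WBWB
After move 2 (U'): U=GGWW F=OOGY R=GYRR B=RRWB L=WBOO
After move 3 (U'): U=GWGW F=WBGY R=OORR B=GYWB L=RROO
After move 4 (R): R=RORO U=GBGY F=WBGB D=YWYG B=WYWB
Query 1: R[1] = O
Query 2: U[3] = Y
Query 3: F[0] = W
Query 4: F[3] = B
Query 5: F[1] = B
Query 6: L[1] = R

Answer: O Y W B B R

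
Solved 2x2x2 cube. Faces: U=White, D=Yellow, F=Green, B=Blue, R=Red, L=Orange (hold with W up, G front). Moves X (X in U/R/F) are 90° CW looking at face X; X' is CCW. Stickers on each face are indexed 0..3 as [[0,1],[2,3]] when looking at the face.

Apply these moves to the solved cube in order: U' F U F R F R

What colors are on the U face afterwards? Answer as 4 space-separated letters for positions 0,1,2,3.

Answer: O G G R

Derivation:
After move 1 (U'): U=WWWW F=OOGG R=GGRR B=RRBB L=BBOO
After move 2 (F): F=GOGO U=WWOB R=WGWR D=RGYY L=BYOY
After move 3 (U): U=OWBW F=WGGO R=RRWR B=BYBB L=GOOY
After move 4 (F): F=GWOG U=OWYO R=BRWR D=WRYY L=GROG
After move 5 (R): R=WBRR U=OWYG F=GROY D=WBYB B=OYWB
After move 6 (F): F=OGYR U=OWGR R=YBGR D=RWYB L=GWOB
After move 7 (R): R=GYRB U=OGGR F=OWYB D=RWYO B=RYWB
Query: U face = OGGR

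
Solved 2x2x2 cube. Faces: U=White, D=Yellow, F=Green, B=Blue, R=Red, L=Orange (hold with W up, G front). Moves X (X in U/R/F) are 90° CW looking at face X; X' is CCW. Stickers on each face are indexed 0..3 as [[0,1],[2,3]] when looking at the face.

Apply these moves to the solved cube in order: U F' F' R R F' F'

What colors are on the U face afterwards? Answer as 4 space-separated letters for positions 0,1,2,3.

After move 1 (U): U=WWWW F=RRGG R=BBRR B=OOBB L=GGOO
After move 2 (F'): F=RGRG U=WWBR R=YBYR D=GOYY L=GWOW
After move 3 (F'): F=GGRR U=WWYY R=OBGR D=WWYY L=GROB
After move 4 (R): R=GORB U=WGYR F=GWRY D=WBYO B=YOWB
After move 5 (R): R=RGBO U=WWYY F=GBRO D=WWYY B=ROGB
After move 6 (F'): F=BOGR U=WWRB R=WGWO D=RBYY L=GYOY
After move 7 (F'): F=ORBG U=WWWW R=BGRO D=YYYY L=GBOR
Query: U face = WWWW

Answer: W W W W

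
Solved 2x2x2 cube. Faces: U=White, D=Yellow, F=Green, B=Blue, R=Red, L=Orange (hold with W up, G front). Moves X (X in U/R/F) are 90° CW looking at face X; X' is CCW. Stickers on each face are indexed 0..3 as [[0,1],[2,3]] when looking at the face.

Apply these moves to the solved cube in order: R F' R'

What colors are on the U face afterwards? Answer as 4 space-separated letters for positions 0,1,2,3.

After move 1 (R): R=RRRR U=WGWG F=GYGY D=YBYB B=WBWB
After move 2 (F'): F=YYGG U=WGRR R=BRYR D=OOYB L=OGOW
After move 3 (R'): R=RRBY U=WWRW F=YGGR D=OYYG B=BBOB
Query: U face = WWRW

Answer: W W R W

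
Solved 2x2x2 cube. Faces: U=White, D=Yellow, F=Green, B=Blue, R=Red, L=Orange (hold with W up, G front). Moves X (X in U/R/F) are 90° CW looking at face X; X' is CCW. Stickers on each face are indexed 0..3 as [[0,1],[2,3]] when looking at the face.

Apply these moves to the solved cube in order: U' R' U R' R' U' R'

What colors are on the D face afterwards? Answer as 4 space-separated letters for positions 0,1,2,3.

After move 1 (U'): U=WWWW F=OOGG R=GGRR B=RRBB L=BBOO
After move 2 (R'): R=GRGR U=WBWR F=OWGW D=YOYG B=YRYB
After move 3 (U): U=WWRB F=GRGW R=YRGR B=BBYB L=OWOO
After move 4 (R'): R=RRYG U=WYRB F=GWGB D=YRYW B=GBOB
After move 5 (R'): R=RGRY U=WORG F=GYGB D=YWYB B=WBRB
After move 6 (U'): U=OGWR F=OWGB R=GYRY B=RGRB L=WBOO
After move 7 (R'): R=YYGR U=ORWR F=OGGR D=YWYB B=BGWB
Query: D face = YWYB

Answer: Y W Y B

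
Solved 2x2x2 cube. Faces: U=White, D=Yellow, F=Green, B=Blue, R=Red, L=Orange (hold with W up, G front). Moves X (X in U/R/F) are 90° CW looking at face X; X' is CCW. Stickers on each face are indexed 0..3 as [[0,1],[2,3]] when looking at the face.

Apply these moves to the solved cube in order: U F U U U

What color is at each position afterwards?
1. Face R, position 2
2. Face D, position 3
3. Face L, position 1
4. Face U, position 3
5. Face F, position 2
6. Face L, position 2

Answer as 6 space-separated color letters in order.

Answer: W Y O O G O

Derivation:
After move 1 (U): U=WWWW F=RRGG R=BBRR B=OOBB L=GGOO
After move 2 (F): F=GRGR U=WWOG R=WBWR D=RBYY L=GYOY
After move 3 (U): U=OWGW F=WBGR R=OOWR B=GYBB L=GROY
After move 4 (U): U=GOWW F=OOGR R=GYWR B=GRBB L=WBOY
After move 5 (U): U=WGWO F=GYGR R=GRWR B=WBBB L=OOOY
Query 1: R[2] = W
Query 2: D[3] = Y
Query 3: L[1] = O
Query 4: U[3] = O
Query 5: F[2] = G
Query 6: L[2] = O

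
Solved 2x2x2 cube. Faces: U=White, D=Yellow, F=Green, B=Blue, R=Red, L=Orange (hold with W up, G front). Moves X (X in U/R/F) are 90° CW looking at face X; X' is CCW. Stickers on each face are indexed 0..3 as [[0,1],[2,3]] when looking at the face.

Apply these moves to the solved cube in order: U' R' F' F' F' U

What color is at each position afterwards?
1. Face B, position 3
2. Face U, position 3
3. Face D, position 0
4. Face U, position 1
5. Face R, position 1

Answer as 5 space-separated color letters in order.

After move 1 (U'): U=WWWW F=OOGG R=GGRR B=RRBB L=BBOO
After move 2 (R'): R=GRGR U=WBWR F=OWGW D=YOYG B=YRYB
After move 3 (F'): F=WWOG U=WBGG R=ORYR D=BOYG L=BROW
After move 4 (F'): F=WGWO U=WBOY R=ORBR D=RWYG L=BGOG
After move 5 (F'): F=GOWW U=WBOB R=WRRR D=GGYG L=BYOO
After move 6 (U): U=OWBB F=WRWW R=YRRR B=BYYB L=GOOO
Query 1: B[3] = B
Query 2: U[3] = B
Query 3: D[0] = G
Query 4: U[1] = W
Query 5: R[1] = R

Answer: B B G W R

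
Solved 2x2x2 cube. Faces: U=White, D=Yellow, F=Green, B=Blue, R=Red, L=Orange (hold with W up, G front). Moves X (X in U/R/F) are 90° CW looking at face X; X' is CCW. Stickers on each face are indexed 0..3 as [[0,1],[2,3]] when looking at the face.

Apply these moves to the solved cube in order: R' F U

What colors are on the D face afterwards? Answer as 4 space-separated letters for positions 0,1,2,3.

Answer: R R Y G

Derivation:
After move 1 (R'): R=RRRR U=WBWB F=GWGW D=YGYG B=YBYB
After move 2 (F): F=GGWW U=WBOO R=WRBR D=RRYG L=OYOG
After move 3 (U): U=OWOB F=WRWW R=YBBR B=OYYB L=GGOG
Query: D face = RRYG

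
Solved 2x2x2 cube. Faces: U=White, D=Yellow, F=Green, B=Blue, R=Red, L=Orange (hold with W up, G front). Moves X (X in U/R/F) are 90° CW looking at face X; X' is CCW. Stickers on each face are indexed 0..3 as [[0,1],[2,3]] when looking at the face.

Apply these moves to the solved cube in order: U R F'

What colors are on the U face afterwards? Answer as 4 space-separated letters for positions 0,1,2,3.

After move 1 (U): U=WWWW F=RRGG R=BBRR B=OOBB L=GGOO
After move 2 (R): R=RBRB U=WRWG F=RYGY D=YBYO B=WOWB
After move 3 (F'): F=YYRG U=WRRR R=BBYB D=GOYO L=GGOW
Query: U face = WRRR

Answer: W R R R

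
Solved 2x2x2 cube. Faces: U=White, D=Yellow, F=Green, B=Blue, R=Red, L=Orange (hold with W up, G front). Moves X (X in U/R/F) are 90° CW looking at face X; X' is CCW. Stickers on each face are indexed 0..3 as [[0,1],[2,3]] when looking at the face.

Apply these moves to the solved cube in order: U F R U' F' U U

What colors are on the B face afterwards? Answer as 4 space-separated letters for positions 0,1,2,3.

After move 1 (U): U=WWWW F=RRGG R=BBRR B=OOBB L=GGOO
After move 2 (F): F=GRGR U=WWOG R=WBWR D=RBYY L=GYOY
After move 3 (R): R=WWRB U=WROR F=GBGY D=RBYO B=GOWB
After move 4 (U'): U=RRWO F=GYGY R=GBRB B=WWWB L=GOOY
After move 5 (F'): F=YYGG U=RRGR R=BBRB D=OYYO L=GOOW
After move 6 (U): U=GRRR F=BBGG R=WWRB B=GOWB L=YYOW
After move 7 (U): U=RGRR F=WWGG R=GORB B=YYWB L=BBOW
Query: B face = YYWB

Answer: Y Y W B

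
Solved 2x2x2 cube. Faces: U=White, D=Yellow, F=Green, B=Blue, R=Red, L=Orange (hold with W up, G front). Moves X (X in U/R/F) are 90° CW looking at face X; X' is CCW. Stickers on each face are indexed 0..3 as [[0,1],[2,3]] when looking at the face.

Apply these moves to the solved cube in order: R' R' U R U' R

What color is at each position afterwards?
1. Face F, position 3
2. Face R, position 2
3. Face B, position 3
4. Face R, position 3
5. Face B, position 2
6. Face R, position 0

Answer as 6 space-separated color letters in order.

Answer: O B B W B R

Derivation:
After move 1 (R'): R=RRRR U=WBWB F=GWGW D=YGYG B=YBYB
After move 2 (R'): R=RRRR U=WYWY F=GBGB D=YWYW B=GBGB
After move 3 (U): U=WWYY F=RRGB R=GBRR B=OOGB L=GBOO
After move 4 (R): R=RGRB U=WRYB F=RWGW D=YGYO B=YOWB
After move 5 (U'): U=RBWY F=GBGW R=RWRB B=RGWB L=YOOO
After move 6 (R): R=RRBW U=RBWW F=GGGO D=YWYR B=YGBB
Query 1: F[3] = O
Query 2: R[2] = B
Query 3: B[3] = B
Query 4: R[3] = W
Query 5: B[2] = B
Query 6: R[0] = R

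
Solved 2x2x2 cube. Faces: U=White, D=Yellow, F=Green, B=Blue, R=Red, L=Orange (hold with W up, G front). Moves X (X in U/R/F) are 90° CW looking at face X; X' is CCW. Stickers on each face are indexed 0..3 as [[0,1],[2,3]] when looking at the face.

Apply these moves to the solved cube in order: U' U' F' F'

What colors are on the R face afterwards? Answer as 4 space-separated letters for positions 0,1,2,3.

Answer: O O R R

Derivation:
After move 1 (U'): U=WWWW F=OOGG R=GGRR B=RRBB L=BBOO
After move 2 (U'): U=WWWW F=BBGG R=OORR B=GGBB L=RROO
After move 3 (F'): F=BGBG U=WWOR R=YOYR D=ROYY L=RWOW
After move 4 (F'): F=GGBB U=WWYY R=OORR D=WWYY L=RROO
Query: R face = OORR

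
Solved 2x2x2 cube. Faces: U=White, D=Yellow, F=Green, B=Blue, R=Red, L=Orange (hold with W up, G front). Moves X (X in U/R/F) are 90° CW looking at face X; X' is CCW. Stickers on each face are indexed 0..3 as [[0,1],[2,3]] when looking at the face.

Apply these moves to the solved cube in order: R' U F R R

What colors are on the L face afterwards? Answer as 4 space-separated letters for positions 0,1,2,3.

Answer: G Y O G

Derivation:
After move 1 (R'): R=RRRR U=WBWB F=GWGW D=YGYG B=YBYB
After move 2 (U): U=WWBB F=RRGW R=YBRR B=OOYB L=GWOO
After move 3 (F): F=GRWR U=WWOW R=BBBR D=RYYG L=GYOG
After move 4 (R): R=BBRB U=WROR F=GYWG D=RYYO B=WOWB
After move 5 (R): R=RBBB U=WYOG F=GYWO D=RWYW B=RORB
Query: L face = GYOG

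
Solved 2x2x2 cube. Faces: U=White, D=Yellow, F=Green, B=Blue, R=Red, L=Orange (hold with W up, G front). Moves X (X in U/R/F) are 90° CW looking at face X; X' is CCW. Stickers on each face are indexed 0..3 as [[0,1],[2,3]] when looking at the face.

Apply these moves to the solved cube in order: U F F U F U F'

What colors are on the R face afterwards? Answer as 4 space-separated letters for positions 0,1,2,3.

After move 1 (U): U=WWWW F=RRGG R=BBRR B=OOBB L=GGOO
After move 2 (F): F=GRGR U=WWOG R=WBWR D=RBYY L=GYOY
After move 3 (F): F=GGRR U=WWYY R=OBGR D=WWYY L=GROB
After move 4 (U): U=YWYW F=OBRR R=OOGR B=GRBB L=GGOB
After move 5 (F): F=RORB U=YWBG R=YOWR D=GOYY L=GWOW
After move 6 (U): U=BYGW F=YORB R=GRWR B=GWBB L=ROOW
After move 7 (F'): F=OBYR U=BYGW R=ORGR D=OWYY L=RWOG
Query: R face = ORGR

Answer: O R G R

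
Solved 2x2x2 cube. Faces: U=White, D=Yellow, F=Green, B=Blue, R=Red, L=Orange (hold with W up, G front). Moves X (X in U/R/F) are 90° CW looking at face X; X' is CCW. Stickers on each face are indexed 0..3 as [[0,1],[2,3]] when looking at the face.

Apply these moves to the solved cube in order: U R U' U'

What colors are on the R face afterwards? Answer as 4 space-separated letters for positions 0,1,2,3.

Answer: G G R B

Derivation:
After move 1 (U): U=WWWW F=RRGG R=BBRR B=OOBB L=GGOO
After move 2 (R): R=RBRB U=WRWG F=RYGY D=YBYO B=WOWB
After move 3 (U'): U=RGWW F=GGGY R=RYRB B=RBWB L=WOOO
After move 4 (U'): U=GWRW F=WOGY R=GGRB B=RYWB L=RBOO
Query: R face = GGRB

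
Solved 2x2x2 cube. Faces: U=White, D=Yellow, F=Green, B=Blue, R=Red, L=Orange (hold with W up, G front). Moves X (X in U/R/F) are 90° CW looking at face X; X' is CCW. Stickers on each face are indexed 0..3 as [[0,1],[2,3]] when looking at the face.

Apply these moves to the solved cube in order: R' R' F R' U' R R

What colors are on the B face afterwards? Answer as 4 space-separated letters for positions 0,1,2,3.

After move 1 (R'): R=RRRR U=WBWB F=GWGW D=YGYG B=YBYB
After move 2 (R'): R=RRRR U=WYWY F=GBGB D=YWYW B=GBGB
After move 3 (F): F=GGBB U=WYOO R=WRYR D=RRYW L=OYOW
After move 4 (R'): R=RRWY U=WGOG F=GYBO D=RGYB B=WBRB
After move 5 (U'): U=GGWO F=OYBO R=GYWY B=RRRB L=WBOW
After move 6 (R): R=WGYY U=GYWO F=OGBB D=RRYR B=ORGB
After move 7 (R): R=YWYG U=GGWB F=ORBR D=RGYO B=ORYB
Query: B face = ORYB

Answer: O R Y B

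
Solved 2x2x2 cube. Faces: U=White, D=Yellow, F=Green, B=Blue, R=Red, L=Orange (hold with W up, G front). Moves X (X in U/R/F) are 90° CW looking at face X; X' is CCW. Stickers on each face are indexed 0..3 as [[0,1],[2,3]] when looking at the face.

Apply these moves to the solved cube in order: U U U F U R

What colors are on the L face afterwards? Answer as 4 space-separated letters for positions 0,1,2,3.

Answer: G O O Y

Derivation:
After move 1 (U): U=WWWW F=RRGG R=BBRR B=OOBB L=GGOO
After move 2 (U): U=WWWW F=BBGG R=OORR B=GGBB L=RROO
After move 3 (U): U=WWWW F=OOGG R=GGRR B=RRBB L=BBOO
After move 4 (F): F=GOGO U=WWOB R=WGWR D=RGYY L=BYOY
After move 5 (U): U=OWBW F=WGGO R=RRWR B=BYBB L=GOOY
After move 6 (R): R=WRRR U=OGBO F=WGGY D=RBYB B=WYWB
Query: L face = GOOY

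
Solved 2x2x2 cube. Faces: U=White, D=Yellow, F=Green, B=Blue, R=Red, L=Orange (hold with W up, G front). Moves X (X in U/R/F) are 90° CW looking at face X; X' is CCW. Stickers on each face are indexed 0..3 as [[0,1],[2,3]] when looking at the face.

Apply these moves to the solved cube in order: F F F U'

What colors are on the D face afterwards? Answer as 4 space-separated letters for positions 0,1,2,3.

Answer: O O Y Y

Derivation:
After move 1 (F): F=GGGG U=WWOO R=WRWR D=RRYY L=OYOY
After move 2 (F): F=GGGG U=WWYY R=OROR D=WWYY L=OROR
After move 3 (F): F=GGGG U=WWRR R=YRYR D=OOYY L=OWOW
After move 4 (U'): U=WRWR F=OWGG R=GGYR B=YRBB L=BBOW
Query: D face = OOYY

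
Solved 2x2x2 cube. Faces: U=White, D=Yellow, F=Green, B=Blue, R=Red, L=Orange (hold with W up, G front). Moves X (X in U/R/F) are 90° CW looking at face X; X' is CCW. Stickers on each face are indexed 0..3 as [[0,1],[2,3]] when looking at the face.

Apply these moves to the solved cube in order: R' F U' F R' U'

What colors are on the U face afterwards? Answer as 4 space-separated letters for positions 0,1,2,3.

Answer: Y W B G

Derivation:
After move 1 (R'): R=RRRR U=WBWB F=GWGW D=YGYG B=YBYB
After move 2 (F): F=GGWW U=WBOO R=WRBR D=RRYG L=OYOG
After move 3 (U'): U=BOWO F=OYWW R=GGBR B=WRYB L=YBOG
After move 4 (F): F=WOWY U=BOGB R=WGOR D=BGYG L=YROR
After move 5 (R'): R=GRWO U=BYGW F=WOWB D=BOYY B=GRGB
After move 6 (U'): U=YWBG F=YRWB R=WOWO B=GRGB L=GROR
Query: U face = YWBG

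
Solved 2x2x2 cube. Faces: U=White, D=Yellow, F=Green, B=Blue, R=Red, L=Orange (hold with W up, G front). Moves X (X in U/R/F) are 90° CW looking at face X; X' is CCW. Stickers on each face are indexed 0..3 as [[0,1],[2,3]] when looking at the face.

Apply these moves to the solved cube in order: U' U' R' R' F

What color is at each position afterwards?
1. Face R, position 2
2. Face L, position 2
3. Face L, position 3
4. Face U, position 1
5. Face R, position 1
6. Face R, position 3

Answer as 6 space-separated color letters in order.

Answer: Y O W Y R O

Derivation:
After move 1 (U'): U=WWWW F=OOGG R=GGRR B=RRBB L=BBOO
After move 2 (U'): U=WWWW F=BBGG R=OORR B=GGBB L=RROO
After move 3 (R'): R=OROR U=WBWG F=BWGW D=YBYG B=YGYB
After move 4 (R'): R=RROO U=WYWY F=BBGG D=YWYW B=GGBB
After move 5 (F): F=GBGB U=WYOR R=WRYO D=ORYW L=RYOW
Query 1: R[2] = Y
Query 2: L[2] = O
Query 3: L[3] = W
Query 4: U[1] = Y
Query 5: R[1] = R
Query 6: R[3] = O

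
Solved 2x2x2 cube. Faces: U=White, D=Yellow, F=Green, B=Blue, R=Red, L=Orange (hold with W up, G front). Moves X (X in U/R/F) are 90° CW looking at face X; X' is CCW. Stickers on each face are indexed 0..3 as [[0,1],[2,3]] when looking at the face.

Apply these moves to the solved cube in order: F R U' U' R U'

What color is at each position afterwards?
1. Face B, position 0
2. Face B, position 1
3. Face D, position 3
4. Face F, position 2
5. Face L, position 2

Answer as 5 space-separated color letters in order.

Answer: R O G G O

Derivation:
After move 1 (F): F=GGGG U=WWOO R=WRWR D=RRYY L=OYOY
After move 2 (R): R=WWRR U=WGOG F=GRGY D=RBYB B=OBWB
After move 3 (U'): U=GGWO F=OYGY R=GRRR B=WWWB L=OBOY
After move 4 (U'): U=GOGW F=OBGY R=OYRR B=GRWB L=WWOY
After move 5 (R): R=RORY U=GBGY F=OBGB D=RWYG B=WROB
After move 6 (U'): U=BYGG F=WWGB R=OBRY B=ROOB L=WROY
Query 1: B[0] = R
Query 2: B[1] = O
Query 3: D[3] = G
Query 4: F[2] = G
Query 5: L[2] = O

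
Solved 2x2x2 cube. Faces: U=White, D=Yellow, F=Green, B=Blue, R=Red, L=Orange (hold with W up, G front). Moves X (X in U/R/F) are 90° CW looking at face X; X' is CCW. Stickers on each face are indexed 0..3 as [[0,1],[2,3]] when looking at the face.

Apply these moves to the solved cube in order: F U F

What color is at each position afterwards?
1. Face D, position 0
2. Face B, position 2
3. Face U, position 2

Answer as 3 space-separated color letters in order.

After move 1 (F): F=GGGG U=WWOO R=WRWR D=RRYY L=OYOY
After move 2 (U): U=OWOW F=WRGG R=BBWR B=OYBB L=GGOY
After move 3 (F): F=GWGR U=OWYG R=OBWR D=WBYY L=GROR
Query 1: D[0] = W
Query 2: B[2] = B
Query 3: U[2] = Y

Answer: W B Y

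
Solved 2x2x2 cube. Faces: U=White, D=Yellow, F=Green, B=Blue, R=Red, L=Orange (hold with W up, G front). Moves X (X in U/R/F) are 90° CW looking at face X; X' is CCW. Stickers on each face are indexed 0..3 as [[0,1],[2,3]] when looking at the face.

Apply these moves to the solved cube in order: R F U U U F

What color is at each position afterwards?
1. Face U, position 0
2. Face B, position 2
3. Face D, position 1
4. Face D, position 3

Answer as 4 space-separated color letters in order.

After move 1 (R): R=RRRR U=WGWG F=GYGY D=YBYB B=WBWB
After move 2 (F): F=GGYY U=WGOO R=WRGR D=RRYB L=OYOB
After move 3 (U): U=OWOG F=WRYY R=WBGR B=OYWB L=GGOB
After move 4 (U): U=OOGW F=WBYY R=OYGR B=GGWB L=WROB
After move 5 (U): U=GOWO F=OYYY R=GGGR B=WRWB L=WBOB
After move 6 (F): F=YOYY U=GOBB R=WGOR D=GGYB L=WROR
Query 1: U[0] = G
Query 2: B[2] = W
Query 3: D[1] = G
Query 4: D[3] = B

Answer: G W G B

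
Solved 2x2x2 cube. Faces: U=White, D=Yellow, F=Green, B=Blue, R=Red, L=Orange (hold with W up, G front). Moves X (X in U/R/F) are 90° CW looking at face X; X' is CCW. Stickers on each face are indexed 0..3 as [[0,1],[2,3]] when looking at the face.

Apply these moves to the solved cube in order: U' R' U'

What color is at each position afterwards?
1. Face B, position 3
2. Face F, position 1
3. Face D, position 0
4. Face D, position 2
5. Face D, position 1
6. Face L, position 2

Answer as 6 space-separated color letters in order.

Answer: B B Y Y O O

Derivation:
After move 1 (U'): U=WWWW F=OOGG R=GGRR B=RRBB L=BBOO
After move 2 (R'): R=GRGR U=WBWR F=OWGW D=YOYG B=YRYB
After move 3 (U'): U=BRWW F=BBGW R=OWGR B=GRYB L=YROO
Query 1: B[3] = B
Query 2: F[1] = B
Query 3: D[0] = Y
Query 4: D[2] = Y
Query 5: D[1] = O
Query 6: L[2] = O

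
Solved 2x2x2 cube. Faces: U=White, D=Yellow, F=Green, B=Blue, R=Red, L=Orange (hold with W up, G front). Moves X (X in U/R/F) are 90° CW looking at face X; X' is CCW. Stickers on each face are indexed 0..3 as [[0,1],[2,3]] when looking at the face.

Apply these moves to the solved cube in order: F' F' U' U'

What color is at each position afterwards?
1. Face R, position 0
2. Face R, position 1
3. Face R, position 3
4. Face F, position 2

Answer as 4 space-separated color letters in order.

After move 1 (F'): F=GGGG U=WWRR R=YRYR D=OOYY L=OWOW
After move 2 (F'): F=GGGG U=WWYY R=OROR D=WWYY L=OROR
After move 3 (U'): U=WYWY F=ORGG R=GGOR B=ORBB L=BBOR
After move 4 (U'): U=YYWW F=BBGG R=OROR B=GGBB L=OROR
Query 1: R[0] = O
Query 2: R[1] = R
Query 3: R[3] = R
Query 4: F[2] = G

Answer: O R R G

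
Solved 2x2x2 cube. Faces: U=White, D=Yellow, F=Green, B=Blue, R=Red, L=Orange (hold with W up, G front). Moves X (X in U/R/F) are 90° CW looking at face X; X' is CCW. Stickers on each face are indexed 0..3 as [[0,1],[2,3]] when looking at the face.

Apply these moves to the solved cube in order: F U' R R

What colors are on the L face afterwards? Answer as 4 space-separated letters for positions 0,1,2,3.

Answer: B B O Y

Derivation:
After move 1 (F): F=GGGG U=WWOO R=WRWR D=RRYY L=OYOY
After move 2 (U'): U=WOWO F=OYGG R=GGWR B=WRBB L=BBOY
After move 3 (R): R=WGRG U=WYWG F=ORGY D=RBYW B=OROB
After move 4 (R): R=RWGG U=WRWY F=OBGW D=ROYO B=GRYB
Query: L face = BBOY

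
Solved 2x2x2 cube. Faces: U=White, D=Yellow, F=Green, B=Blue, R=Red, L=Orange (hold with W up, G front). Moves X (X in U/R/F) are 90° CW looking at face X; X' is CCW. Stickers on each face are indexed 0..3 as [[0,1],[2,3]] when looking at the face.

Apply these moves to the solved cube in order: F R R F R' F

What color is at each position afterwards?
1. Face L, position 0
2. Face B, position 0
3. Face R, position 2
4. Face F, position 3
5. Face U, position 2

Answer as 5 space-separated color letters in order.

After move 1 (F): F=GGGG U=WWOO R=WRWR D=RRYY L=OYOY
After move 2 (R): R=WWRR U=WGOG F=GRGY D=RBYB B=OBWB
After move 3 (R): R=RWRW U=WROY F=GBGB D=RWYO B=GBGB
After move 4 (F): F=GGBB U=WRYY R=OWYW D=RRYO L=OROW
After move 5 (R'): R=WWOY U=WGYG F=GRBY D=RGYB B=OBRB
After move 6 (F): F=BGYR U=WGWR R=YWGY D=OWYB L=OROG
Query 1: L[0] = O
Query 2: B[0] = O
Query 3: R[2] = G
Query 4: F[3] = R
Query 5: U[2] = W

Answer: O O G R W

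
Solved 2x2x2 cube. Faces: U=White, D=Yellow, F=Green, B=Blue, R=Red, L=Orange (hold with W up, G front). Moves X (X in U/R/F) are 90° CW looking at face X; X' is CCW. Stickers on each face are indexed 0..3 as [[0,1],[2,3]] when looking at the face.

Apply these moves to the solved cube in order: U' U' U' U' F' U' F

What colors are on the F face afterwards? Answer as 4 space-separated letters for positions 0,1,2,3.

Answer: G O G W

Derivation:
After move 1 (U'): U=WWWW F=OOGG R=GGRR B=RRBB L=BBOO
After move 2 (U'): U=WWWW F=BBGG R=OORR B=GGBB L=RROO
After move 3 (U'): U=WWWW F=RRGG R=BBRR B=OOBB L=GGOO
After move 4 (U'): U=WWWW F=GGGG R=RRRR B=BBBB L=OOOO
After move 5 (F'): F=GGGG U=WWRR R=YRYR D=OOYY L=OWOW
After move 6 (U'): U=WRWR F=OWGG R=GGYR B=YRBB L=BBOW
After move 7 (F): F=GOGW U=WRWB R=WGRR D=YGYY L=BOOO
Query: F face = GOGW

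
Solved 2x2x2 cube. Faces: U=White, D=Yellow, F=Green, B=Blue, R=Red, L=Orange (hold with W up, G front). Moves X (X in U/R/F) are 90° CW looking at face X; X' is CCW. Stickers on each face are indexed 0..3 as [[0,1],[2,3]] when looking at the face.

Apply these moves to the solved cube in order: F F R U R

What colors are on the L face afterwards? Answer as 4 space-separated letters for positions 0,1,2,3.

After move 1 (F): F=GGGG U=WWOO R=WRWR D=RRYY L=OYOY
After move 2 (F): F=GGGG U=WWYY R=OROR D=WWYY L=OROR
After move 3 (R): R=OORR U=WGYG F=GWGY D=WBYB B=YBWB
After move 4 (U): U=YWGG F=OOGY R=YBRR B=ORWB L=GWOR
After move 5 (R): R=RYRB U=YOGY F=OBGB D=WWYO B=GRWB
Query: L face = GWOR

Answer: G W O R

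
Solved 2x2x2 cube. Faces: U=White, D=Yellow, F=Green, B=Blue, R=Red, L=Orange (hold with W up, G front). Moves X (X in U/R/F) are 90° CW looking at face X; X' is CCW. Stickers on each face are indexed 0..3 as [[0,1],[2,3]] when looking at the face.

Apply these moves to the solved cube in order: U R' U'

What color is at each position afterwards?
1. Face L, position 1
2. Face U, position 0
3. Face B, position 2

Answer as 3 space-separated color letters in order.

After move 1 (U): U=WWWW F=RRGG R=BBRR B=OOBB L=GGOO
After move 2 (R'): R=BRBR U=WBWO F=RWGW D=YRYG B=YOYB
After move 3 (U'): U=BOWW F=GGGW R=RWBR B=BRYB L=YOOO
Query 1: L[1] = O
Query 2: U[0] = B
Query 3: B[2] = Y

Answer: O B Y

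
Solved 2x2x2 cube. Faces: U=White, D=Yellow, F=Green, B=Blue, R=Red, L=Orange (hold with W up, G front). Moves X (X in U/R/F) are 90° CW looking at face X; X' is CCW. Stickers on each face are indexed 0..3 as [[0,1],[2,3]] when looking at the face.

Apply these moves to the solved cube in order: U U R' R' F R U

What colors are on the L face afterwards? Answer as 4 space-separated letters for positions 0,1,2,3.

Answer: G R O W

Derivation:
After move 1 (U): U=WWWW F=RRGG R=BBRR B=OOBB L=GGOO
After move 2 (U): U=WWWW F=BBGG R=OORR B=GGBB L=RROO
After move 3 (R'): R=OROR U=WBWG F=BWGW D=YBYG B=YGYB
After move 4 (R'): R=RROO U=WYWY F=BBGG D=YWYW B=GGBB
After move 5 (F): F=GBGB U=WYOR R=WRYO D=ORYW L=RYOW
After move 6 (R): R=YWOR U=WBOB F=GRGW D=OBYG B=RGYB
After move 7 (U): U=OWBB F=YWGW R=RGOR B=RYYB L=GROW
Query: L face = GROW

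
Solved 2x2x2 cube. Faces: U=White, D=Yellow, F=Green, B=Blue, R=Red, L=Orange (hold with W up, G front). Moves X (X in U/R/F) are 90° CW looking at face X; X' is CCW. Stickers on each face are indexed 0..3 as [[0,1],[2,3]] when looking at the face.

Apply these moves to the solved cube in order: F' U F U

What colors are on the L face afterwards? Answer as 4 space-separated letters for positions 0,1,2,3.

After move 1 (F'): F=GGGG U=WWRR R=YRYR D=OOYY L=OWOW
After move 2 (U): U=RWRW F=YRGG R=BBYR B=OWBB L=GGOW
After move 3 (F): F=GYGR U=RWWG R=RBWR D=YBYY L=GOOO
After move 4 (U): U=WRGW F=RBGR R=OWWR B=GOBB L=GYOO
Query: L face = GYOO

Answer: G Y O O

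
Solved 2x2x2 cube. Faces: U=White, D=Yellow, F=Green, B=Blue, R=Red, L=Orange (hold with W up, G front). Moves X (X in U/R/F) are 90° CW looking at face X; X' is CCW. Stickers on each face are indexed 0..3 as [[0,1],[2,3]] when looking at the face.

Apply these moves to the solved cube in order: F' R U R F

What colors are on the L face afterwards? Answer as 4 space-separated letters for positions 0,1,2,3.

Answer: G O O W

Derivation:
After move 1 (F'): F=GGGG U=WWRR R=YRYR D=OOYY L=OWOW
After move 2 (R): R=YYRR U=WGRG F=GOGY D=OBYB B=RBWB
After move 3 (U): U=RWGG F=YYGY R=RBRR B=OWWB L=GOOW
After move 4 (R): R=RRRB U=RYGY F=YBGB D=OWYO B=GWWB
After move 5 (F): F=GYBB U=RYWO R=GRYB D=RRYO L=GOOW
Query: L face = GOOW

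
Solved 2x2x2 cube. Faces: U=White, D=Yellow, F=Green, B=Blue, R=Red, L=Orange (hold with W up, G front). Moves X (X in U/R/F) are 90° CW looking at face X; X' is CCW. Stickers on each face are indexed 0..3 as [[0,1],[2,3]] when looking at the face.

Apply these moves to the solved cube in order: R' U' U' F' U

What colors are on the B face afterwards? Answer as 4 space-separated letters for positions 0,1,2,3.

After move 1 (R'): R=RRRR U=WBWB F=GWGW D=YGYG B=YBYB
After move 2 (U'): U=BBWW F=OOGW R=GWRR B=RRYB L=YBOO
After move 3 (U'): U=BWBW F=YBGW R=OORR B=GWYB L=RROO
After move 4 (F'): F=BWYG U=BWOR R=GOYR D=ROYG L=RWOB
After move 5 (U): U=OBRW F=GOYG R=GWYR B=RWYB L=BWOB
Query: B face = RWYB

Answer: R W Y B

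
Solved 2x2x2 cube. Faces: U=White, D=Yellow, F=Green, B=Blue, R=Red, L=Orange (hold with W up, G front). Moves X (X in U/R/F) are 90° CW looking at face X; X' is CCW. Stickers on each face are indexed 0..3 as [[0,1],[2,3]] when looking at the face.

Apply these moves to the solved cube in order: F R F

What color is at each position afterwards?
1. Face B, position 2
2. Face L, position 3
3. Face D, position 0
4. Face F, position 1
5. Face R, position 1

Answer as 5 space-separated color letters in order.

After move 1 (F): F=GGGG U=WWOO R=WRWR D=RRYY L=OYOY
After move 2 (R): R=WWRR U=WGOG F=GRGY D=RBYB B=OBWB
After move 3 (F): F=GGYR U=WGYY R=OWGR D=RWYB L=OROB
Query 1: B[2] = W
Query 2: L[3] = B
Query 3: D[0] = R
Query 4: F[1] = G
Query 5: R[1] = W

Answer: W B R G W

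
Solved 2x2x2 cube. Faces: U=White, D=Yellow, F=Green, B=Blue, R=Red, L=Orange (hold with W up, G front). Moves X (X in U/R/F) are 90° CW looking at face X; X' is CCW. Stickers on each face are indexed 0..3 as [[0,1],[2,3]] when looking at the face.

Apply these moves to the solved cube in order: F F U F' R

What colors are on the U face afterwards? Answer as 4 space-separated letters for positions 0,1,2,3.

Answer: Y G B G

Derivation:
After move 1 (F): F=GGGG U=WWOO R=WRWR D=RRYY L=OYOY
After move 2 (F): F=GGGG U=WWYY R=OROR D=WWYY L=OROR
After move 3 (U): U=YWYW F=ORGG R=BBOR B=ORBB L=GGOR
After move 4 (F'): F=RGOG U=YWBO R=WBWR D=GRYY L=GWOY
After move 5 (R): R=WWRB U=YGBG F=RROY D=GBYO B=ORWB
Query: U face = YGBG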